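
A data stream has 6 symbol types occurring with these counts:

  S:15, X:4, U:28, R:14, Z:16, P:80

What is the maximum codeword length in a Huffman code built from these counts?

4

Merge the two lowest-weight nodes at each step:
X(4) + R(14) → 18
S(15) + Z(16) → 31
18 + U(28) → 46
31 + 46 → 77
77 + P(80) → 157
The first pair merged (X, R) ends up deepest, at depth 4.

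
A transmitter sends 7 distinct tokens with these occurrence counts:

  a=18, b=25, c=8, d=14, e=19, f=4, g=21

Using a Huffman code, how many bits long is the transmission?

Build the Huffman tree bottom-up:
f(4) + c(8) → 12
12 + d(14) → 26
a(18) + e(19) → 37
g(21) + b(25) → 46
26 + 37 → 63
46 + 63 → 109
Total encoded bits = sum of merged weights = 12 + 26 + 37 + 46 + 63 + 109 = 293.

293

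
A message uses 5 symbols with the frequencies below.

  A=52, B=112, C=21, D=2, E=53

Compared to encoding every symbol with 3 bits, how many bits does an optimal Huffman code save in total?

Fixed-length: 3 bits × 240 symbols = 720 bits.
Huffman merges:
merge D(2) and C(21): 23
merge 23 and A(52): 75
merge E(53) and 75: 128
merge B(112) and 128: 240
Huffman total = 23 + 75 + 128 + 240 = 466 bits.
Saving = 720 − 466 = 254 bits.

254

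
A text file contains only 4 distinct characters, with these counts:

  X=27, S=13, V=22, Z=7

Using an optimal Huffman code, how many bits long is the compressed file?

Greedily combine the two least-frequent nodes:
combine Z(7), S(13) → 20
combine 20, V(22) → 42
combine X(27), 42 → 69
Total encoded bits = sum of merged weights = 20 + 42 + 69 = 131.

131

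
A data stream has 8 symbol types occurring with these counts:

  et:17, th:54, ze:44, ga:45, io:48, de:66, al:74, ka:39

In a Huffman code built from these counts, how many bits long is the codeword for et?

Repeatedly merge the two smallest:
merge et(17) and ka(39): 56
merge ze(44) and ga(45): 89
merge io(48) and th(54): 102
merge 56 and de(66): 122
merge al(74) and 89: 163
merge 102 and 122: 224
merge 163 and 224: 387
et sits 4 levels below the root, so its codeword is 4 bits.

4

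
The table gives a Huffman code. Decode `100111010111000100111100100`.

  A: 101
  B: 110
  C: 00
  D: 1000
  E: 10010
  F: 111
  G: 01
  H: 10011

HAGBCHBGC

Read left to right; each codeword is recognised as soon as it completes (prefix code):
  10011→H | 101→A | 01→G | 110→B | 00→C | 10011→H | 110→B | 01→G | 00→C
Decoded message: HAGBCHBGC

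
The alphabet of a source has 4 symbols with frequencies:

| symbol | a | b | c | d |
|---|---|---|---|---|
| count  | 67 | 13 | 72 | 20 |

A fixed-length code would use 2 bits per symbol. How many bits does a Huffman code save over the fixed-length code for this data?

39

Fixed-length: 2 bits × 172 symbols = 344 bits.
Huffman merges:
b(13) + d(20) → 33
33 + a(67) → 100
c(72) + 100 → 172
Huffman total = 33 + 100 + 172 = 305 bits.
Saving = 344 − 305 = 39 bits.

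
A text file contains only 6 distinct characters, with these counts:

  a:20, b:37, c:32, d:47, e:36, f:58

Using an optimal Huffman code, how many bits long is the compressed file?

585

Merge the two smallest weights repeatedly:
merge a(20) and c(32): 52
merge e(36) and b(37): 73
merge d(47) and 52: 99
merge f(58) and 73: 131
merge 99 and 131: 230
Total encoded bits = sum of merged weights = 52 + 73 + 99 + 131 + 230 = 585.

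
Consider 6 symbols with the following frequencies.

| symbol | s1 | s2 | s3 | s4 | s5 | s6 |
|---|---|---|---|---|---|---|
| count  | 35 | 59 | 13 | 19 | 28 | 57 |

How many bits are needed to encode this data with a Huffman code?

514

Merge the two smallest weights repeatedly:
combine s3(13), s4(19) → 32
combine s5(28), 32 → 60
combine s1(35), s6(57) → 92
combine s2(59), 60 → 119
combine 92, 119 → 211
Each symbol's bit-cost is frequency × depth; summing gives 514 bits (equivalently 32 + 60 + 92 + 119 + 211).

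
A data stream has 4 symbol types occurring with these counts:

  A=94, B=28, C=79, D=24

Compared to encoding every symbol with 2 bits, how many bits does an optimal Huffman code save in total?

Fixed-length: 2 bits × 225 symbols = 450 bits.
Huffman merges:
D(24) + B(28) → 52
52 + C(79) → 131
A(94) + 131 → 225
Huffman total = 52 + 131 + 225 = 408 bits.
Saving = 450 − 408 = 42 bits.

42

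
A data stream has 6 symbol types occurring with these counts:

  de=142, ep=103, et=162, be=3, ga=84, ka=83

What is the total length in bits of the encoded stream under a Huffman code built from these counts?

1410

Build the Huffman tree bottom-up:
be(3) + ka(83) → 86
ga(84) + 86 → 170
ep(103) + de(142) → 245
et(162) + 170 → 332
245 + 332 → 577
Total encoded bits = sum of merged weights = 86 + 170 + 245 + 332 + 577 = 1410.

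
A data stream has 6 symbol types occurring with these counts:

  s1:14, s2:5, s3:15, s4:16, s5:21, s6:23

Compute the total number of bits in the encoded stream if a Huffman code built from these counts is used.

238

Greedily combine the two least-frequent nodes:
combine s2(5), s1(14) → 19
combine s3(15), s4(16) → 31
combine 19, s5(21) → 40
combine s6(23), 31 → 54
combine 40, 54 → 94
Total encoded bits = sum of merged weights = 19 + 31 + 40 + 54 + 94 = 238.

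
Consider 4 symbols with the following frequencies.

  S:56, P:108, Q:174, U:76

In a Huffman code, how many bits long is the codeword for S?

Build the tree from the bottom:
merge S(56) and U(76): 132
merge P(108) and 132: 240
merge Q(174) and 240: 414
The subtree containing S is merged 3 times, so code length = 3.

3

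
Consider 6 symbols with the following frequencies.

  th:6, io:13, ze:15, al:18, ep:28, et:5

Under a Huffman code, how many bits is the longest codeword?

Merge the two lowest-weight nodes at each step:
et(5) + th(6) → 11
11 + io(13) → 24
ze(15) + al(18) → 33
24 + ep(28) → 52
33 + 52 → 85
Maximum depth reached is 4.

4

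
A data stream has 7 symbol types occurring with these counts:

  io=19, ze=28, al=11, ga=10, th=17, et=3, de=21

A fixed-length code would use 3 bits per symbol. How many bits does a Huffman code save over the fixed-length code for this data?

36

Fixed-length: 3 bits × 109 symbols = 327 bits.
Huffman merges:
et(3) + ga(10) → 13
al(11) + 13 → 24
th(17) + io(19) → 36
de(21) + 24 → 45
ze(28) + 36 → 64
45 + 64 → 109
Huffman total = 13 + 24 + 36 + 45 + 64 + 109 = 291 bits.
Saving = 327 − 291 = 36 bits.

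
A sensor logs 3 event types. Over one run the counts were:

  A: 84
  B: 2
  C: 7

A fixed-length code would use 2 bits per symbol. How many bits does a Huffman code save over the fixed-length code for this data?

84

Fixed-length: 2 bits × 93 symbols = 186 bits.
Huffman merges:
combine B(2), C(7) → 9
combine 9, A(84) → 93
Huffman total = 9 + 93 = 102 bits.
Saving = 186 − 102 = 84 bits.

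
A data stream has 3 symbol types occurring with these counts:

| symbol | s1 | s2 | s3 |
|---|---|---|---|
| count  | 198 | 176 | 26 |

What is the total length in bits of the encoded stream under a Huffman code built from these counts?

602

Build the Huffman tree bottom-up:
s3(26) + s2(176) → 202
s1(198) + 202 → 400
Each symbol's bit-cost is frequency × depth; summing gives 602 bits (equivalently 202 + 400).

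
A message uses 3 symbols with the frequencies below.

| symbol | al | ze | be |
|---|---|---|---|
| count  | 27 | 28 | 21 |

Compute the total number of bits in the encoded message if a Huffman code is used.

124

Merge the two smallest weights repeatedly:
combine be(21), al(27) → 48
combine ze(28), 48 → 76
Total encoded bits = sum of merged weights = 48 + 76 = 124.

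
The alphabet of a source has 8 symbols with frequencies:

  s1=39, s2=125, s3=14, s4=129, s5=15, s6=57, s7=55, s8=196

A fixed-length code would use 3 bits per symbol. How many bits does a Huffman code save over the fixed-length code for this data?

Fixed-length: 3 bits × 630 symbols = 1890 bits.
Huffman merges:
s3(14) + s5(15) → 29
29 + s1(39) → 68
s7(55) + s6(57) → 112
68 + 112 → 180
s2(125) + s4(129) → 254
180 + s8(196) → 376
254 + 376 → 630
Huffman total = 29 + 68 + 112 + 180 + 254 + 376 + 630 = 1649 bits.
Saving = 1890 − 1649 = 241 bits.

241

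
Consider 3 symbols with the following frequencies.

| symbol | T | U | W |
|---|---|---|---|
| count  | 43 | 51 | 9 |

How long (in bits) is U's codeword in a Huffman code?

1

Huffman merges, smallest pair first:
W(9) + T(43) → 52
U(51) + 52 → 103
U is a child of the root — depth 1, so its codeword is a single bit.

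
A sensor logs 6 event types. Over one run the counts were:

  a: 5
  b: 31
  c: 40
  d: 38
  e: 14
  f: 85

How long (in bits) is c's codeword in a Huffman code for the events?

3

Huffman merges, smallest pair first:
merge a(5) and e(14): 19
merge 19 and b(31): 50
merge d(38) and c(40): 78
merge 50 and 78: 128
merge f(85) and 128: 213
The subtree containing c is merged 3 times, so code length = 3.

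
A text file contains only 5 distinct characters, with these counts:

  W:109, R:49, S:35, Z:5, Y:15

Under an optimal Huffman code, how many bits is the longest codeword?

4

Merge the two lowest-weight nodes at each step:
combine Z(5), Y(15) → 20
combine 20, S(35) → 55
combine R(49), 55 → 104
combine 104, W(109) → 213
The first pair merged (Z, Y) ends up deepest, at depth 4.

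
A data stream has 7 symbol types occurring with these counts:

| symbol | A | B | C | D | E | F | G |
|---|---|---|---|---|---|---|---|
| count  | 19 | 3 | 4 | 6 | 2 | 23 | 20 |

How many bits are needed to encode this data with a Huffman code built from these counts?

Merge the two smallest weights repeatedly:
E(2) + B(3) → 5
C(4) + 5 → 9
D(6) + 9 → 15
15 + A(19) → 34
G(20) + F(23) → 43
34 + 43 → 77
Total encoded bits = sum of merged weights = 5 + 9 + 15 + 34 + 43 + 77 = 183.

183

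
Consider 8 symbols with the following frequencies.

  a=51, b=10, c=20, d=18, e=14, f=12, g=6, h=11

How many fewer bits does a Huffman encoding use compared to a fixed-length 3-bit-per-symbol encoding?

Fixed-length: 3 bits × 142 symbols = 426 bits.
Huffman merges:
g(6) + b(10) → 16
h(11) + f(12) → 23
e(14) + 16 → 30
d(18) + c(20) → 38
23 + 30 → 53
38 + a(51) → 89
53 + 89 → 142
Huffman total = 16 + 23 + 30 + 38 + 53 + 89 + 142 = 391 bits.
Saving = 426 − 391 = 35 bits.

35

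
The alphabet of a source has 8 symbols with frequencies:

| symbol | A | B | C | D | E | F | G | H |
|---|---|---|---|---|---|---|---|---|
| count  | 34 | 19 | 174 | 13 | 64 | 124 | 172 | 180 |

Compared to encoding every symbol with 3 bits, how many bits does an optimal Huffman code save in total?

Fixed-length: 3 bits × 780 symbols = 2340 bits.
Huffman merges:
merge D(13) and B(19): 32
merge 32 and A(34): 66
merge E(64) and 66: 130
merge F(124) and 130: 254
merge G(172) and C(174): 346
merge H(180) and 254: 434
merge 346 and 434: 780
Huffman total = 32 + 66 + 130 + 254 + 346 + 434 + 780 = 2042 bits.
Saving = 2340 − 2042 = 298 bits.

298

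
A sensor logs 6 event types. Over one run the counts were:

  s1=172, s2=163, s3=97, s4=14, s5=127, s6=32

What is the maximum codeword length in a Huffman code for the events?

4

Merge the two lowest-weight nodes at each step:
s4(14) + s6(32) → 46
46 + s3(97) → 143
s5(127) + 143 → 270
s2(163) + s1(172) → 335
270 + 335 → 605
The first pair merged (s4, s6) ends up deepest, at depth 4.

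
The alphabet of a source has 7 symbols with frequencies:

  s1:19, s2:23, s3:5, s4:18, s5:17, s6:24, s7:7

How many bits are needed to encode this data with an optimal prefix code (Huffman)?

Greedily combine the two least-frequent nodes:
merge s3(5) and s7(7): 12
merge 12 and s5(17): 29
merge s4(18) and s1(19): 37
merge s2(23) and s6(24): 47
merge 29 and 37: 66
merge 47 and 66: 113
Total encoded bits = sum of merged weights = 12 + 29 + 37 + 47 + 66 + 113 = 304.

304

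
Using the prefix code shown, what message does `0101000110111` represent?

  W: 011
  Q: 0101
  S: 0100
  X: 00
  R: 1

Read left to right; each codeword is recognised as soon as it completes (prefix code):
  0101→Q | 00→X | 011→W | 011→W | 1→R
Decoded message: QXWWR

QXWWR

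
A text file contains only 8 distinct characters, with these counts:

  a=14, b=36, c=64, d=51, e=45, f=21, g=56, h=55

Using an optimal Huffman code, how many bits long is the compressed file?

997

Greedily combine the two least-frequent nodes:
merge a(14) and f(21): 35
merge 35 and b(36): 71
merge e(45) and d(51): 96
merge h(55) and g(56): 111
merge c(64) and 71: 135
merge 96 and 111: 207
merge 135 and 207: 342
Total encoded bits = sum of merged weights = 35 + 71 + 96 + 111 + 135 + 207 + 342 = 997.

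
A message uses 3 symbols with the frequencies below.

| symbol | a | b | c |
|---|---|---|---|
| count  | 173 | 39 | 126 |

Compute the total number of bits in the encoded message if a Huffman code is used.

503

Merge the two smallest weights repeatedly:
b(39) + c(126) → 165
165 + a(173) → 338
Each symbol's bit-cost is frequency × depth; summing gives 503 bits (equivalently 165 + 338).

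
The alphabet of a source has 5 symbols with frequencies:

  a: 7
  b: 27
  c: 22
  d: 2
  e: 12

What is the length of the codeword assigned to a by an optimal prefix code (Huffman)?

Huffman merges, smallest pair first:
d(2) + a(7) → 9
9 + e(12) → 21
21 + c(22) → 43
b(27) + 43 → 70
a sits 4 levels below the root, so its codeword is 4 bits.

4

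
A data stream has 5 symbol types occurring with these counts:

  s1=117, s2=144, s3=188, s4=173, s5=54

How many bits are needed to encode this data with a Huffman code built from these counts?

Build the Huffman tree bottom-up:
merge s5(54) and s1(117): 171
merge s2(144) and 171: 315
merge s4(173) and s3(188): 361
merge 315 and 361: 676
Total encoded bits = sum of merged weights = 171 + 315 + 361 + 676 = 1523.

1523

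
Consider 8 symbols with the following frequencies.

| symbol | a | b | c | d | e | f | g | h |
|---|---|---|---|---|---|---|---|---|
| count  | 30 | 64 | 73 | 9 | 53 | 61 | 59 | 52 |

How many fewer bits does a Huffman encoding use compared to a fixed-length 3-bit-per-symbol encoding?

34

Fixed-length: 3 bits × 401 symbols = 1203 bits.
Huffman merges:
d(9) + a(30) → 39
39 + h(52) → 91
e(53) + g(59) → 112
f(61) + b(64) → 125
c(73) + 91 → 164
112 + 125 → 237
164 + 237 → 401
Huffman total = 39 + 91 + 112 + 125 + 164 + 237 + 401 = 1169 bits.
Saving = 1203 − 1169 = 34 bits.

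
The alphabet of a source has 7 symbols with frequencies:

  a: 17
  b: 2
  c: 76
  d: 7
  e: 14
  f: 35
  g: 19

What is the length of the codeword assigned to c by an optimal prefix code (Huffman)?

1

Huffman merges, smallest pair first:
merge b(2) and d(7): 9
merge 9 and e(14): 23
merge a(17) and g(19): 36
merge 23 and f(35): 58
merge 36 and 58: 94
merge c(76) and 94: 170
c sits one level below the root: a 1-bit codeword.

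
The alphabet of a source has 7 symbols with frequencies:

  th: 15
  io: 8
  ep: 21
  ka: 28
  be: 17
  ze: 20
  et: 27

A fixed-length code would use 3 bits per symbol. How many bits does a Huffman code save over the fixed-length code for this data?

Fixed-length: 3 bits × 136 symbols = 408 bits.
Huffman merges:
io(8) + th(15) → 23
be(17) + ze(20) → 37
ep(21) + 23 → 44
et(27) + ka(28) → 55
37 + 44 → 81
55 + 81 → 136
Huffman total = 23 + 37 + 44 + 55 + 81 + 136 = 376 bits.
Saving = 408 − 376 = 32 bits.

32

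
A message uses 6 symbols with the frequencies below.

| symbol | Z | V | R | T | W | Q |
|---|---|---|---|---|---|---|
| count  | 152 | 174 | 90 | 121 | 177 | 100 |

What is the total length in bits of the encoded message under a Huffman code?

2091

Build the Huffman tree bottom-up:
combine R(90), Q(100) → 190
combine T(121), Z(152) → 273
combine V(174), W(177) → 351
combine 190, 273 → 463
combine 351, 463 → 814
Each symbol's bit-cost is frequency × depth; summing gives 2091 bits (equivalently 190 + 273 + 351 + 463 + 814).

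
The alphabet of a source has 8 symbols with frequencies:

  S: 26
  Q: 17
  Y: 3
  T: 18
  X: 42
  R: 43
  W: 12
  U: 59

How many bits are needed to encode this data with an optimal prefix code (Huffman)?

605

Greedily combine the two least-frequent nodes:
combine Y(3), W(12) → 15
combine 15, Q(17) → 32
combine T(18), S(26) → 44
combine 32, X(42) → 74
combine R(43), 44 → 87
combine U(59), 74 → 133
combine 87, 133 → 220
The encoded length is the sum of every internal node's weight: 15 + 32 + 44 + 74 + 87 + 133 + 220 = 605 bits.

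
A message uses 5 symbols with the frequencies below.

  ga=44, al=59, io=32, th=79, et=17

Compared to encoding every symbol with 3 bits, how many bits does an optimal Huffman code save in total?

Fixed-length: 3 bits × 231 symbols = 693 bits.
Huffman merges:
et(17) + io(32) → 49
ga(44) + 49 → 93
al(59) + th(79) → 138
93 + 138 → 231
Huffman total = 49 + 93 + 138 + 231 = 511 bits.
Saving = 693 − 511 = 182 bits.

182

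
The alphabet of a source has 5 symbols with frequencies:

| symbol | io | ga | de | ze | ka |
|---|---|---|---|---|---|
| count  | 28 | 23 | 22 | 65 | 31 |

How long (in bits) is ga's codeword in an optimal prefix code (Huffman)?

Repeatedly merge the two smallest:
combine de(22), ga(23) → 45
combine io(28), ka(31) → 59
combine 45, 59 → 104
combine ze(65), 104 → 169
The subtree containing ga is merged 3 times, so code length = 3.

3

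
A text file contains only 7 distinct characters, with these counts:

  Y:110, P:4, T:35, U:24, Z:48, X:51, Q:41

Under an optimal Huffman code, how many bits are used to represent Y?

Huffman merges, smallest pair first:
merge P(4) and U(24): 28
merge 28 and T(35): 63
merge Q(41) and Z(48): 89
merge X(51) and 63: 114
merge 89 and Y(110): 199
merge 114 and 199: 313
Y's leaf is at depth 2, giving a 2-bit codeword.

2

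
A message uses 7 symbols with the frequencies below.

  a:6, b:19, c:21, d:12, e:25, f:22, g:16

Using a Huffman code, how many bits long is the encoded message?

334

Build the Huffman tree bottom-up:
combine a(6), d(12) → 18
combine g(16), 18 → 34
combine b(19), c(21) → 40
combine f(22), e(25) → 47
combine 34, 40 → 74
combine 47, 74 → 121
Each symbol's bit-cost is frequency × depth; summing gives 334 bits (equivalently 18 + 34 + 40 + 47 + 74 + 121).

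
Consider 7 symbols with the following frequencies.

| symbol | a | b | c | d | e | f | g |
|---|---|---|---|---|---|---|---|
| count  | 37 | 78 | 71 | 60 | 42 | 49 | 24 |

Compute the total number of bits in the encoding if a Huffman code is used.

Build the Huffman tree bottom-up:
g(24) + a(37) → 61
e(42) + f(49) → 91
d(60) + 61 → 121
c(71) + b(78) → 149
91 + 121 → 212
149 + 212 → 361
Each symbol's bit-cost is frequency × depth; summing gives 995 bits (equivalently 61 + 91 + 121 + 149 + 212 + 361).

995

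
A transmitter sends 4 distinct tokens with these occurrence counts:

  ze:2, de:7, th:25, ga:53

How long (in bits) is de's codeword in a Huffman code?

3

Build the tree from the bottom:
merge ze(2) and de(7): 9
merge 9 and th(25): 34
merge 34 and ga(53): 87
de sits 3 levels below the root, so its codeword is 3 bits.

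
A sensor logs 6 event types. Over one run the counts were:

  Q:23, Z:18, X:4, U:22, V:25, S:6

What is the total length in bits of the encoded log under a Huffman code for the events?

Merge the two smallest weights repeatedly:
X(4) + S(6) → 10
10 + Z(18) → 28
U(22) + Q(23) → 45
V(25) + 28 → 53
45 + 53 → 98
Each symbol's bit-cost is frequency × depth; summing gives 234 bits (equivalently 10 + 28 + 45 + 53 + 98).

234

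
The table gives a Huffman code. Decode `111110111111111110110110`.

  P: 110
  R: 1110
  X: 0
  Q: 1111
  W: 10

Read left to right; each codeword is recognised as soon as it completes (prefix code):
  1111→Q | 10→W | 1111→Q | 1111→Q | 1110→R | 110→P | 110→P
Decoded message: QWQQRPP

QWQQRPP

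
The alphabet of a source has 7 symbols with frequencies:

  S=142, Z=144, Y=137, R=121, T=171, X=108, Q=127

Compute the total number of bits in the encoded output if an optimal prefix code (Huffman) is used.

Build the Huffman tree bottom-up:
X(108) + R(121) → 229
Q(127) + Y(137) → 264
S(142) + Z(144) → 286
T(171) + 229 → 400
264 + 286 → 550
400 + 550 → 950
The encoded length is the sum of every internal node's weight: 229 + 264 + 286 + 400 + 550 + 950 = 2679 bits.

2679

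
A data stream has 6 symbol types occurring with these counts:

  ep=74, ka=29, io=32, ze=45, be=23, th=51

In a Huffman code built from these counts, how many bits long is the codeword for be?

3

Huffman merges, smallest pair first:
combine be(23), ka(29) → 52
combine io(32), ze(45) → 77
combine th(51), 52 → 103
combine ep(74), 77 → 151
combine 103, 151 → 254
be sits 3 levels below the root, so its codeword is 3 bits.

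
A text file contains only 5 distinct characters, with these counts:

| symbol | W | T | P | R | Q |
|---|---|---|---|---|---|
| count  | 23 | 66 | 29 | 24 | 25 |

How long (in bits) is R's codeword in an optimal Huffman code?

3

Repeatedly merge the two smallest:
merge W(23) and R(24): 47
merge Q(25) and P(29): 54
merge 47 and 54: 101
merge T(66) and 101: 167
The subtree containing R is merged 3 times, so code length = 3.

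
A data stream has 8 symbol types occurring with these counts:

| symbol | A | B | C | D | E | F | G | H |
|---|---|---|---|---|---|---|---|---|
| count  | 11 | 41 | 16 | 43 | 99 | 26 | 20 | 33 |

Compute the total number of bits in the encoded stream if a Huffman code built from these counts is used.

Greedily combine the two least-frequent nodes:
merge A(11) and C(16): 27
merge G(20) and F(26): 46
merge 27 and H(33): 60
merge B(41) and D(43): 84
merge 46 and 60: 106
merge 84 and E(99): 183
merge 106 and 183: 289
The encoded length is the sum of every internal node's weight: 27 + 46 + 60 + 84 + 106 + 183 + 289 = 795 bits.

795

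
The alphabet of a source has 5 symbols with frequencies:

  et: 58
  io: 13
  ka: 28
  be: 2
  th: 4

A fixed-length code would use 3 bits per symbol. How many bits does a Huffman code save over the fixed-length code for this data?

Fixed-length: 3 bits × 105 symbols = 315 bits.
Huffman merges:
combine be(2), th(4) → 6
combine 6, io(13) → 19
combine 19, ka(28) → 47
combine 47, et(58) → 105
Huffman total = 6 + 19 + 47 + 105 = 177 bits.
Saving = 315 − 177 = 138 bits.

138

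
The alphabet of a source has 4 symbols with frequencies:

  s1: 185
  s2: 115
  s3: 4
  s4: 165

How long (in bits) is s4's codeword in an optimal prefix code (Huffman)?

Build the tree from the bottom:
merge s3(4) and s2(115): 119
merge 119 and s4(165): 284
merge s1(185) and 284: 469
The subtree containing s4 is merged 2 times, so code length = 2.

2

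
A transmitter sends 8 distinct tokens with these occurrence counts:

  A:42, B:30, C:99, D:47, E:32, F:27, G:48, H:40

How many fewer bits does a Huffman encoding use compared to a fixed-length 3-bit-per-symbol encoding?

Fixed-length: 3 bits × 365 symbols = 1095 bits.
Huffman merges:
F(27) + B(30) → 57
E(32) + H(40) → 72
A(42) + D(47) → 89
G(48) + 57 → 105
72 + 89 → 161
C(99) + 105 → 204
161 + 204 → 365
Huffman total = 57 + 72 + 89 + 105 + 161 + 204 + 365 = 1053 bits.
Saving = 1095 − 1053 = 42 bits.

42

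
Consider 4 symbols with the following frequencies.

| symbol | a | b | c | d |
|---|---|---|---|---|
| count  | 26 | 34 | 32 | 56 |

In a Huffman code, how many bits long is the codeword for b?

2

Build the tree from the bottom:
a(26) + c(32) → 58
b(34) + d(56) → 90
58 + 90 → 148
The subtree containing b is merged 2 times, so code length = 2.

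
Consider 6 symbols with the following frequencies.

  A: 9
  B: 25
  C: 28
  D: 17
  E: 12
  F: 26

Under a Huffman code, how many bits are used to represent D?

Repeatedly merge the two smallest:
A(9) + E(12) → 21
D(17) + 21 → 38
B(25) + F(26) → 51
C(28) + 38 → 66
51 + 66 → 117
The subtree containing D is merged 3 times, so code length = 3.

3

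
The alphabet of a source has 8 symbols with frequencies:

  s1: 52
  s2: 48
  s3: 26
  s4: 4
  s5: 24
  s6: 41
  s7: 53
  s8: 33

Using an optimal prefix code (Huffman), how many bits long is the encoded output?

818

Build the Huffman tree bottom-up:
s4(4) + s5(24) → 28
s3(26) + 28 → 54
s8(33) + s6(41) → 74
s2(48) + s1(52) → 100
s7(53) + 54 → 107
74 + 100 → 174
107 + 174 → 281
Each symbol's bit-cost is frequency × depth; summing gives 818 bits (equivalently 28 + 54 + 74 + 100 + 107 + 174 + 281).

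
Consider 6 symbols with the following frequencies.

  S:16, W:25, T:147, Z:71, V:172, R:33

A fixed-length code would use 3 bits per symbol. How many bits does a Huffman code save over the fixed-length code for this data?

376

Fixed-length: 3 bits × 464 symbols = 1392 bits.
Huffman merges:
S(16) + W(25) → 41
R(33) + 41 → 74
Z(71) + 74 → 145
145 + T(147) → 292
V(172) + 292 → 464
Huffman total = 41 + 74 + 145 + 292 + 464 = 1016 bits.
Saving = 1392 − 1016 = 376 bits.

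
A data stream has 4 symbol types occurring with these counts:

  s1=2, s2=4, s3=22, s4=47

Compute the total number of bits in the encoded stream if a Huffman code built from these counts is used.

Build the Huffman tree bottom-up:
merge s1(2) and s2(4): 6
merge 6 and s3(22): 28
merge 28 and s4(47): 75
Each symbol's bit-cost is frequency × depth; summing gives 109 bits (equivalently 6 + 28 + 75).

109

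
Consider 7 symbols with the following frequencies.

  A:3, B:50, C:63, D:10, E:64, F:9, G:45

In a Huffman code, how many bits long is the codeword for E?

Build the tree from the bottom:
merge A(3) and F(9): 12
merge D(10) and 12: 22
merge 22 and G(45): 67
merge B(50) and C(63): 113
merge E(64) and 67: 131
merge 113 and 131: 244
E sits 2 levels below the root, so its codeword is 2 bits.

2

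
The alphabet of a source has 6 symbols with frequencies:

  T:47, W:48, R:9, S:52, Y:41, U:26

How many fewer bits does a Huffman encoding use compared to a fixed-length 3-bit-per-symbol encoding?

Fixed-length: 3 bits × 223 symbols = 669 bits.
Huffman merges:
R(9) + U(26) → 35
35 + Y(41) → 76
T(47) + W(48) → 95
S(52) + 76 → 128
95 + 128 → 223
Huffman total = 35 + 76 + 95 + 128 + 223 = 557 bits.
Saving = 669 − 557 = 112 bits.

112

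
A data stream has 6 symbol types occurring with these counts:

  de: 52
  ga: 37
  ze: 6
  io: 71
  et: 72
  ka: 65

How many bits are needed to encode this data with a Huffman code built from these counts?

Merge the two smallest weights repeatedly:
combine ze(6), ga(37) → 43
combine 43, de(52) → 95
combine ka(65), io(71) → 136
combine et(72), 95 → 167
combine 136, 167 → 303
Total encoded bits = sum of merged weights = 43 + 95 + 136 + 167 + 303 = 744.

744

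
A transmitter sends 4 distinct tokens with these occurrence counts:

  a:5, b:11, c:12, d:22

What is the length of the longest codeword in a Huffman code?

Merge the two lowest-weight nodes at each step:
a(5) + b(11) → 16
c(12) + 16 → 28
d(22) + 28 → 50
The rarest symbols sit at the bottom; the longest codeword is 3 bits.

3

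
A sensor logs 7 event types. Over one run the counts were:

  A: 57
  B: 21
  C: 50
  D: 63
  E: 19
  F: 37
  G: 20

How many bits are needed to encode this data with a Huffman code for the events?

Merge the two smallest weights repeatedly:
E(19) + G(20) → 39
B(21) + F(37) → 58
39 + C(50) → 89
A(57) + 58 → 115
D(63) + 89 → 152
115 + 152 → 267
Total encoded bits = sum of merged weights = 39 + 58 + 89 + 115 + 152 + 267 = 720.

720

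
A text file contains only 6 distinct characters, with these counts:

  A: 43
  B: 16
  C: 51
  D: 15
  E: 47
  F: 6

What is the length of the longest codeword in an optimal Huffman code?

4

Merge the two lowest-weight nodes at each step:
combine F(6), D(15) → 21
combine B(16), 21 → 37
combine 37, A(43) → 80
combine E(47), C(51) → 98
combine 80, 98 → 178
The first pair merged (F, D) ends up deepest, at depth 4.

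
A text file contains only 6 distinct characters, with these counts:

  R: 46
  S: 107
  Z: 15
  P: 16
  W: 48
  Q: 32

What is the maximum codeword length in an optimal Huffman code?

4

Merge the two lowest-weight nodes at each step:
combine Z(15), P(16) → 31
combine 31, Q(32) → 63
combine R(46), W(48) → 94
combine 63, 94 → 157
combine S(107), 157 → 264
Maximum depth reached is 4.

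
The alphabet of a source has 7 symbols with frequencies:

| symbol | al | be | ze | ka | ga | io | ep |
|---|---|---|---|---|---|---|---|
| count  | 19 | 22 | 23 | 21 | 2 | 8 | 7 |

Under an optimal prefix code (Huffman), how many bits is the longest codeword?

5

Merge the two lowest-weight nodes at each step:
combine ga(2), ep(7) → 9
combine io(8), 9 → 17
combine 17, al(19) → 36
combine ka(21), be(22) → 43
combine ze(23), 36 → 59
combine 43, 59 → 102
The rarest symbols sit at the bottom; the longest codeword is 5 bits.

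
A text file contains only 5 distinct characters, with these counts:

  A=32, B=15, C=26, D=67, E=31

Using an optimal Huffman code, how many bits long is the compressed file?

Merge the two smallest weights repeatedly:
merge B(15) and C(26): 41
merge E(31) and A(32): 63
merge 41 and 63: 104
merge D(67) and 104: 171
The encoded length is the sum of every internal node's weight: 41 + 63 + 104 + 171 = 379 bits.

379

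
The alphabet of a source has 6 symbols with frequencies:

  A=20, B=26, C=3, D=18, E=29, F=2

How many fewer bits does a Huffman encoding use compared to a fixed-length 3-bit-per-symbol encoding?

Fixed-length: 3 bits × 98 symbols = 294 bits.
Huffman merges:
combine F(2), C(3) → 5
combine 5, D(18) → 23
combine A(20), 23 → 43
combine B(26), E(29) → 55
combine 43, 55 → 98
Huffman total = 5 + 23 + 43 + 55 + 98 = 224 bits.
Saving = 294 − 224 = 70 bits.

70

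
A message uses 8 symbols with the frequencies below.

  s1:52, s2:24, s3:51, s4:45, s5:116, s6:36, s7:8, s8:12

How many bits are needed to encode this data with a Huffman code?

Greedily combine the two least-frequent nodes:
combine s7(8), s8(12) → 20
combine 20, s2(24) → 44
combine s6(36), 44 → 80
combine s4(45), s3(51) → 96
combine s1(52), 80 → 132
combine 96, s5(116) → 212
combine 132, 212 → 344
Each symbol's bit-cost is frequency × depth; summing gives 928 bits (equivalently 20 + 44 + 80 + 96 + 132 + 212 + 344).

928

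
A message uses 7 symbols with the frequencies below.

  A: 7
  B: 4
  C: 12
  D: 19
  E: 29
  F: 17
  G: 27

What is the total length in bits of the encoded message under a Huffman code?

300

Merge the two smallest weights repeatedly:
combine B(4), A(7) → 11
combine 11, C(12) → 23
combine F(17), D(19) → 36
combine 23, G(27) → 50
combine E(29), 36 → 65
combine 50, 65 → 115
The encoded length is the sum of every internal node's weight: 11 + 23 + 36 + 50 + 65 + 115 = 300 bits.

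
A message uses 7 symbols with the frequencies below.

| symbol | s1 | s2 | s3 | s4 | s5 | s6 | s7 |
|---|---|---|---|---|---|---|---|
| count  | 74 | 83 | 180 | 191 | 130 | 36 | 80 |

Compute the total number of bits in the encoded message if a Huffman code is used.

Build the Huffman tree bottom-up:
combine s6(36), s1(74) → 110
combine s7(80), s2(83) → 163
combine 110, s5(130) → 240
combine 163, s3(180) → 343
combine s4(191), 240 → 431
combine 343, 431 → 774
Total encoded bits = sum of merged weights = 110 + 163 + 240 + 343 + 431 + 774 = 2061.

2061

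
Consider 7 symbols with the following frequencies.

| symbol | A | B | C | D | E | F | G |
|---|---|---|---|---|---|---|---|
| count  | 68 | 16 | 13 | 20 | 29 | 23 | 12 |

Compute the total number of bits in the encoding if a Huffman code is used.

468

Build the Huffman tree bottom-up:
combine G(12), C(13) → 25
combine B(16), D(20) → 36
combine F(23), 25 → 48
combine E(29), 36 → 65
combine 48, 65 → 113
combine A(68), 113 → 181
Total encoded bits = sum of merged weights = 25 + 36 + 48 + 65 + 113 + 181 = 468.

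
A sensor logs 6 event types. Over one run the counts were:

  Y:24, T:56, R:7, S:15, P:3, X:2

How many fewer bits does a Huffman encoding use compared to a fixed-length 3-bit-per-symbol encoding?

Fixed-length: 3 bits × 107 symbols = 321 bits.
Huffman merges:
merge X(2) and P(3): 5
merge 5 and R(7): 12
merge 12 and S(15): 27
merge Y(24) and 27: 51
merge 51 and T(56): 107
Huffman total = 5 + 12 + 27 + 51 + 107 = 202 bits.
Saving = 321 − 202 = 119 bits.

119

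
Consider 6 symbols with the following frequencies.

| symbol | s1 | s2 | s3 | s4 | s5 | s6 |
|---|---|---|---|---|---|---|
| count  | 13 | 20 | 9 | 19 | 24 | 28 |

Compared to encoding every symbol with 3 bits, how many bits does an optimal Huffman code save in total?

Fixed-length: 3 bits × 113 symbols = 339 bits.
Huffman merges:
merge s3(9) and s1(13): 22
merge s4(19) and s2(20): 39
merge 22 and s5(24): 46
merge s6(28) and 39: 67
merge 46 and 67: 113
Huffman total = 22 + 39 + 46 + 67 + 113 = 287 bits.
Saving = 339 − 287 = 52 bits.

52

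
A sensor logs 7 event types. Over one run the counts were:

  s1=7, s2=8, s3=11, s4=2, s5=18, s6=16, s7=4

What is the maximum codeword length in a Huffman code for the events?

Merge the two lowest-weight nodes at each step:
merge s4(2) and s7(4): 6
merge 6 and s1(7): 13
merge s2(8) and s3(11): 19
merge 13 and s6(16): 29
merge s5(18) and 19: 37
merge 29 and 37: 66
The rarest symbols sit at the bottom; the longest codeword is 4 bits.

4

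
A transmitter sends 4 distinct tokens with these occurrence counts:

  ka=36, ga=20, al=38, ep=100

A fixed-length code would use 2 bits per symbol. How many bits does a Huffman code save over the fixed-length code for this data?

44

Fixed-length: 2 bits × 194 symbols = 388 bits.
Huffman merges:
merge ga(20) and ka(36): 56
merge al(38) and 56: 94
merge 94 and ep(100): 194
Huffman total = 56 + 94 + 194 = 344 bits.
Saving = 388 − 344 = 44 bits.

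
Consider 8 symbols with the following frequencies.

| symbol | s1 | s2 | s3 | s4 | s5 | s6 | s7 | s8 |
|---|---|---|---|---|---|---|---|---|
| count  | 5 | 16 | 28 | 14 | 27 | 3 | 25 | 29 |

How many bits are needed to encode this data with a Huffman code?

414

Greedily combine the two least-frequent nodes:
merge s6(3) and s1(5): 8
merge 8 and s4(14): 22
merge s2(16) and 22: 38
merge s7(25) and s5(27): 52
merge s3(28) and s8(29): 57
merge 38 and 52: 90
merge 57 and 90: 147
Each symbol's bit-cost is frequency × depth; summing gives 414 bits (equivalently 8 + 22 + 38 + 52 + 57 + 90 + 147).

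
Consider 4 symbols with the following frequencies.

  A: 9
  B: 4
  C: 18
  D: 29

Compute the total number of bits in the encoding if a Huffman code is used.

Build the Huffman tree bottom-up:
B(4) + A(9) → 13
13 + C(18) → 31
D(29) + 31 → 60
Each symbol's bit-cost is frequency × depth; summing gives 104 bits (equivalently 13 + 31 + 60).

104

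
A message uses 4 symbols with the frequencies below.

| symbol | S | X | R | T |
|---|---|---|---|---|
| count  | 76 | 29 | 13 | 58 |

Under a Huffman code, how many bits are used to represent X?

Build the tree from the bottom:
combine R(13), X(29) → 42
combine 42, T(58) → 100
combine S(76), 100 → 176
X's leaf is at depth 3, giving a 3-bit codeword.

3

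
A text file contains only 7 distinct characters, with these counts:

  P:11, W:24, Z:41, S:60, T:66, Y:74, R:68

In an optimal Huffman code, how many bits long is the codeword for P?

4

Build the tree from the bottom:
combine P(11), W(24) → 35
combine 35, Z(41) → 76
combine S(60), T(66) → 126
combine R(68), Y(74) → 142
combine 76, 126 → 202
combine 142, 202 → 344
The subtree containing P is merged 4 times, so code length = 4.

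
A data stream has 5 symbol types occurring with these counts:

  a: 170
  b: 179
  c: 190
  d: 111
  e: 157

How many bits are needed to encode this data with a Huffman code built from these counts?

Greedily combine the two least-frequent nodes:
merge d(111) and e(157): 268
merge a(170) and b(179): 349
merge c(190) and 268: 458
merge 349 and 458: 807
Total encoded bits = sum of merged weights = 268 + 349 + 458 + 807 = 1882.

1882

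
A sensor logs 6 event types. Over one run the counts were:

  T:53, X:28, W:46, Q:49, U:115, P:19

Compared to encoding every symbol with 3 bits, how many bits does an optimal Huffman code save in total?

Fixed-length: 3 bits × 310 symbols = 930 bits.
Huffman merges:
P(19) + X(28) → 47
W(46) + 47 → 93
Q(49) + T(53) → 102
93 + 102 → 195
U(115) + 195 → 310
Huffman total = 47 + 93 + 102 + 195 + 310 = 747 bits.
Saving = 930 − 747 = 183 bits.

183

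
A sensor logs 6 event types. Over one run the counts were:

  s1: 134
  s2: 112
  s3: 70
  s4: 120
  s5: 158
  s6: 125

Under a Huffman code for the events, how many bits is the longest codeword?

3

Merge the two lowest-weight nodes at each step:
s3(70) + s2(112) → 182
s4(120) + s6(125) → 245
s1(134) + s5(158) → 292
182 + 245 → 427
292 + 427 → 719
Maximum depth reached is 3.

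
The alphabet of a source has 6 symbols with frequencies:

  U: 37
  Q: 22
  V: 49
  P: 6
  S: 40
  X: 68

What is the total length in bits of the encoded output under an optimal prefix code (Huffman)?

Build the Huffman tree bottom-up:
P(6) + Q(22) → 28
28 + U(37) → 65
S(40) + V(49) → 89
65 + X(68) → 133
89 + 133 → 222
The encoded length is the sum of every internal node's weight: 28 + 65 + 89 + 133 + 222 = 537 bits.

537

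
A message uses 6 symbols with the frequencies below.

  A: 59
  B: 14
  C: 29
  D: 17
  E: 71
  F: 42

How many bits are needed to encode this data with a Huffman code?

Greedily combine the two least-frequent nodes:
merge B(14) and D(17): 31
merge C(29) and 31: 60
merge F(42) and A(59): 101
merge 60 and E(71): 131
merge 101 and 131: 232
Total encoded bits = sum of merged weights = 31 + 60 + 101 + 131 + 232 = 555.

555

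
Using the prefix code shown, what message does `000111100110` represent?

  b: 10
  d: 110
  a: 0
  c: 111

Read left to right; each codeword is recognised as soon as it completes (prefix code):
  0→a | 0→a | 0→a | 111→c | 10→b | 0→a | 110→d
Decoded message: aaacbad

aaacbad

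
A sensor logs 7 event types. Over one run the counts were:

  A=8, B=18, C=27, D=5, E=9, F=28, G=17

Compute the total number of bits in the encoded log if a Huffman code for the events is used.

294

Build the Huffman tree bottom-up:
D(5) + A(8) → 13
E(9) + 13 → 22
G(17) + B(18) → 35
22 + C(27) → 49
F(28) + 35 → 63
49 + 63 → 112
Each symbol's bit-cost is frequency × depth; summing gives 294 bits (equivalently 13 + 22 + 35 + 49 + 63 + 112).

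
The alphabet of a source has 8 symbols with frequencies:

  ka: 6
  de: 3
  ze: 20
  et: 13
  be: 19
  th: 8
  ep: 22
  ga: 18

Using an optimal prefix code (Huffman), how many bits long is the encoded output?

311

Build the Huffman tree bottom-up:
combine de(3), ka(6) → 9
combine th(8), 9 → 17
combine et(13), 17 → 30
combine ga(18), be(19) → 37
combine ze(20), ep(22) → 42
combine 30, 37 → 67
combine 42, 67 → 109
Each symbol's bit-cost is frequency × depth; summing gives 311 bits (equivalently 9 + 17 + 30 + 37 + 42 + 67 + 109).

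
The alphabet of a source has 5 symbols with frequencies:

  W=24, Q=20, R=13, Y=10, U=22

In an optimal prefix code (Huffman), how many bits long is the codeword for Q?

Repeatedly merge the two smallest:
Y(10) + R(13) → 23
Q(20) + U(22) → 42
23 + W(24) → 47
42 + 47 → 89
Q's leaf is at depth 2, giving a 2-bit codeword.

2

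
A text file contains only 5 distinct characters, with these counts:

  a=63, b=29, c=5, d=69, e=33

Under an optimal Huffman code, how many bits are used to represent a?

2

Repeatedly merge the two smallest:
c(5) + b(29) → 34
e(33) + 34 → 67
a(63) + 67 → 130
d(69) + 130 → 199
The subtree containing a is merged 2 times, so code length = 2.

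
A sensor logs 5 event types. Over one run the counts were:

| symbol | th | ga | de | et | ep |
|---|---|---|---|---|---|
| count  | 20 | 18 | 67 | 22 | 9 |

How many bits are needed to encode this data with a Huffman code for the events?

Merge the two smallest weights repeatedly:
combine ep(9), ga(18) → 27
combine th(20), et(22) → 42
combine 27, 42 → 69
combine de(67), 69 → 136
Total encoded bits = sum of merged weights = 27 + 42 + 69 + 136 = 274.

274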